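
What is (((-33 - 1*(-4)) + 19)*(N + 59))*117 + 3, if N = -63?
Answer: 4683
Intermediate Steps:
(((-33 - 1*(-4)) + 19)*(N + 59))*117 + 3 = (((-33 - 1*(-4)) + 19)*(-63 + 59))*117 + 3 = (((-33 + 4) + 19)*(-4))*117 + 3 = ((-29 + 19)*(-4))*117 + 3 = -10*(-4)*117 + 3 = 40*117 + 3 = 4680 + 3 = 4683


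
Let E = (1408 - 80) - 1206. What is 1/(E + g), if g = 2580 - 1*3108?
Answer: -1/406 ≈ -0.0024631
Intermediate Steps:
g = -528 (g = 2580 - 3108 = -528)
E = 122 (E = 1328 - 1206 = 122)
1/(E + g) = 1/(122 - 528) = 1/(-406) = -1/406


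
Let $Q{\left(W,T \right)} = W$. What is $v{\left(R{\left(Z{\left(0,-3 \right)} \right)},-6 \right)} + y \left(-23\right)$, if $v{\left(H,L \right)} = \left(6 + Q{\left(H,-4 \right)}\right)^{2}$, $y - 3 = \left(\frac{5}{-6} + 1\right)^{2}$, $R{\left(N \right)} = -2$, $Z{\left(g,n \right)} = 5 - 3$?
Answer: $- \frac{1931}{36} \approx -53.639$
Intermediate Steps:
$Z{\left(g,n \right)} = 2$ ($Z{\left(g,n \right)} = 5 - 3 = 2$)
$y = \frac{109}{36}$ ($y = 3 + \left(\frac{5}{-6} + 1\right)^{2} = 3 + \left(5 \left(- \frac{1}{6}\right) + 1\right)^{2} = 3 + \left(- \frac{5}{6} + 1\right)^{2} = 3 + \left(\frac{1}{6}\right)^{2} = 3 + \frac{1}{36} = \frac{109}{36} \approx 3.0278$)
$v{\left(H,L \right)} = \left(6 + H\right)^{2}$
$v{\left(R{\left(Z{\left(0,-3 \right)} \right)},-6 \right)} + y \left(-23\right) = \left(6 - 2\right)^{2} + \frac{109}{36} \left(-23\right) = 4^{2} - \frac{2507}{36} = 16 - \frac{2507}{36} = - \frac{1931}{36}$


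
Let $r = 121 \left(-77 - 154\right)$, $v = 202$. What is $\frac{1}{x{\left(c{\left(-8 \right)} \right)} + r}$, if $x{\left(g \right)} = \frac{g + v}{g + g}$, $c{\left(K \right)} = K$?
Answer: $- \frac{8}{223705} \approx -3.5761 \cdot 10^{-5}$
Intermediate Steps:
$x{\left(g \right)} = \frac{202 + g}{2 g}$ ($x{\left(g \right)} = \frac{g + 202}{g + g} = \frac{202 + g}{2 g}$)
$r = -27951$ ($r = 121 \left(-231\right) = -27951$)
$\frac{1}{x{\left(c{\left(-8 \right)} \right)} + r} = \frac{1}{\frac{202 - 8}{2 \left(-8\right)} - 27951} = \frac{1}{\frac{1}{2} \left(- \frac{1}{8}\right) 194 - 27951} = \frac{1}{- \frac{97}{8} - 27951} = \frac{1}{- \frac{223705}{8}} = - \frac{8}{223705}$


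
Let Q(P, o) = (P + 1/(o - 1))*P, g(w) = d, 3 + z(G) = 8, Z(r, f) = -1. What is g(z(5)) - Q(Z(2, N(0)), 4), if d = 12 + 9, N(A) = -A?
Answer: 61/3 ≈ 20.333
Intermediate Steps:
z(G) = 5 (z(G) = -3 + 8 = 5)
d = 21
g(w) = 21
Q(P, o) = P*(P + 1/(-1 + o)) (Q(P, o) = (P + 1/(-1 + o))*P = P*(P + 1/(-1 + o)))
g(z(5)) - Q(Z(2, N(0)), 4) = 21 - (-1)*(1 - 1*(-1) - 1*4)/(-1 + 4) = 21 - (-1)*(1 + 1 - 4)/3 = 21 - (-1)*(-2)/3 = 21 - 1*⅔ = 21 - ⅔ = 61/3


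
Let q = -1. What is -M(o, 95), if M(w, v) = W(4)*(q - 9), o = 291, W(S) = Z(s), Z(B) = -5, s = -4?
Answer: -50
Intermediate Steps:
W(S) = -5
M(w, v) = 50 (M(w, v) = -5*(-1 - 9) = -5*(-10) = 50)
-M(o, 95) = -1*50 = -50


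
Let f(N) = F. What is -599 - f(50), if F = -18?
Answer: -581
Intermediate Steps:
f(N) = -18
-599 - f(50) = -599 - 1*(-18) = -599 + 18 = -581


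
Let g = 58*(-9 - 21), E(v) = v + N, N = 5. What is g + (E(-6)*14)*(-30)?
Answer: -1320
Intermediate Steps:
E(v) = 5 + v (E(v) = v + 5 = 5 + v)
g = -1740 (g = 58*(-30) = -1740)
g + (E(-6)*14)*(-30) = -1740 + ((5 - 6)*14)*(-30) = -1740 - 1*14*(-30) = -1740 - 14*(-30) = -1740 + 420 = -1320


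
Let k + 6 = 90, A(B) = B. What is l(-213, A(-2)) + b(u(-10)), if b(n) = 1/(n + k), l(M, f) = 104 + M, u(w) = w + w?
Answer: -6975/64 ≈ -108.98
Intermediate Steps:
k = 84 (k = -6 + 90 = 84)
u(w) = 2*w
b(n) = 1/(84 + n) (b(n) = 1/(n + 84) = 1/(84 + n))
l(-213, A(-2)) + b(u(-10)) = (104 - 213) + 1/(84 + 2*(-10)) = -109 + 1/(84 - 20) = -109 + 1/64 = -6975/64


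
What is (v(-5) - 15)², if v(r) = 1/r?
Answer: 5776/25 ≈ 231.04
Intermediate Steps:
v(r) = 1/r
(v(-5) - 15)² = (1/(-5) - 15)² = (-⅕ - 15)² = (-76/5)² = 5776/25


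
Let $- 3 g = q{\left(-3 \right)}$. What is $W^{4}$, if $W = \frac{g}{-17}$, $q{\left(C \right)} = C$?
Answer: $\frac{1}{83521} \approx 1.1973 \cdot 10^{-5}$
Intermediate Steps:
$g = 1$ ($g = \left(- \frac{1}{3}\right) \left(-3\right) = 1$)
$W = - \frac{1}{17}$ ($W = 1 \frac{1}{-17} = 1 \left(- \frac{1}{17}\right) = - \frac{1}{17} \approx -0.058824$)
$W^{4} = \left(- \frac{1}{17}\right)^{4} = \frac{1}{83521}$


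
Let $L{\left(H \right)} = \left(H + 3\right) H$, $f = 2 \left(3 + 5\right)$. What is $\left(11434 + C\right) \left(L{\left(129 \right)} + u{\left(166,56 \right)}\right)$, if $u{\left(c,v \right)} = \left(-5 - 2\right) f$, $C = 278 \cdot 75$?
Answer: $546116144$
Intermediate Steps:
$f = 16$ ($f = 2 \cdot 8 = 16$)
$C = 20850$
$L{\left(H \right)} = H \left(3 + H\right)$ ($L{\left(H \right)} = \left(3 + H\right) H = H \left(3 + H\right)$)
$u{\left(c,v \right)} = -112$ ($u{\left(c,v \right)} = \left(-5 - 2\right) 16 = \left(-7\right) 16 = -112$)
$\left(11434 + C\right) \left(L{\left(129 \right)} + u{\left(166,56 \right)}\right) = \left(11434 + 20850\right) \left(129 \left(3 + 129\right) - 112\right) = 32284 \left(129 \cdot 132 - 112\right) = 32284 \left(17028 - 112\right) = 32284 \cdot 16916 = 546116144$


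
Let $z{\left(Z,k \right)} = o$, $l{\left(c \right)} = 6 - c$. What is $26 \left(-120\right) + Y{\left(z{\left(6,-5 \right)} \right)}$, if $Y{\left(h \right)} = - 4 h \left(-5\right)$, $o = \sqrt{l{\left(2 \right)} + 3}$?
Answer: $-3120 + 20 \sqrt{7} \approx -3067.1$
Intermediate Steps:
$o = \sqrt{7}$ ($o = \sqrt{\left(6 - 2\right) + 3} = \sqrt{4 + 3} = \sqrt{7} \approx 2.6458$)
$z{\left(Z,k \right)} = \sqrt{7}$
$Y{\left(h \right)} = 20 h$
$26 \left(-120\right) + Y{\left(z{\left(6,-5 \right)} \right)} = 26 \left(-120\right) + 20 \sqrt{7} = -3120 + 20 \sqrt{7}$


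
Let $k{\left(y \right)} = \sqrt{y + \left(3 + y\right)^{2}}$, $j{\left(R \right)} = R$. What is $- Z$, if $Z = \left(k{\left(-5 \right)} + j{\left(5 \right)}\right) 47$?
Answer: $-235 - 47 i \approx -235.0 - 47.0 i$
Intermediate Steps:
$Z = 235 + 47 i$ ($Z = \left(\sqrt{-5 + \left(3 - 5\right)^{2}} + 5\right) 47 = \left(\sqrt{-5 + \left(-2\right)^{2}} + 5\right) 47 = \left(\sqrt{-5 + 4} + 5\right) 47 = \left(\sqrt{-1} + 5\right) 47 = \left(i + 5\right) 47 = \left(5 + i\right) 47 = 235 + 47 i \approx 235.0 + 47.0 i$)
$- Z = - (235 + 47 i) = -235 - 47 i$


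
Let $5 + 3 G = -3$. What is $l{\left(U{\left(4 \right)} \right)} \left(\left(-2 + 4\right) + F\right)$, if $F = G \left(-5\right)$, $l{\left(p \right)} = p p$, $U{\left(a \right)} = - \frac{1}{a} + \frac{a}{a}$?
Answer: $\frac{69}{8} \approx 8.625$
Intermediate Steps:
$G = - \frac{8}{3}$ ($G = - \frac{5}{3} + \frac{1}{3} \left(-3\right) = - \frac{5}{3} - 1 = - \frac{8}{3} \approx -2.6667$)
$U{\left(a \right)} = 1 - \frac{1}{a}$ ($U{\left(a \right)} = - \frac{1}{a} + 1 = 1 - \frac{1}{a}$)
$l{\left(p \right)} = p^{2}$
$F = \frac{40}{3}$ ($F = \left(- \frac{8}{3}\right) \left(-5\right) = \frac{40}{3} \approx 13.333$)
$l{\left(U{\left(4 \right)} \right)} \left(\left(-2 + 4\right) + F\right) = \left(\frac{-1 + 4}{4}\right)^{2} \left(\left(-2 + 4\right) + \frac{40}{3}\right) = \left(\frac{1}{4} \cdot 3\right)^{2} \left(2 + \frac{40}{3}\right) = \left(\frac{3}{4}\right)^{2} \cdot \frac{46}{3} = \frac{9}{16} \cdot \frac{46}{3} = \frac{69}{8}$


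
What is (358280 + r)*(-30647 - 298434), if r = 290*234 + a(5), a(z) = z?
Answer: -140236222745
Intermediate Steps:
r = 67865 (r = 290*234 + 5 = 67860 + 5 = 67865)
(358280 + r)*(-30647 - 298434) = (358280 + 67865)*(-30647 - 298434) = 426145*(-329081) = -140236222745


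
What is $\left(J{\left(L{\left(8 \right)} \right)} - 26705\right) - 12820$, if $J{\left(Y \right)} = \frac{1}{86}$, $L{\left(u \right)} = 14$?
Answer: $- \frac{3399149}{86} \approx -39525.0$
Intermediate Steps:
$J{\left(Y \right)} = \frac{1}{86}$
$\left(J{\left(L{\left(8 \right)} \right)} - 26705\right) - 12820 = \left(\frac{1}{86} - 26705\right) - 12820 = - \frac{2296629}{86} - 12820 = - \frac{3399149}{86}$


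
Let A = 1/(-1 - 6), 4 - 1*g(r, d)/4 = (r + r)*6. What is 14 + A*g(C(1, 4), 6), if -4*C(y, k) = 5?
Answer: 22/7 ≈ 3.1429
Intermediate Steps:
C(y, k) = -5/4 (C(y, k) = -¼*5 = -5/4)
g(r, d) = 16 - 48*r (g(r, d) = 16 - 4*(r + r)*6 = 16 - 4*2*r*6 = 16 - 48*r)
A = -⅐ (A = 1/(-7) = -⅐ ≈ -0.14286)
14 + A*g(C(1, 4), 6) = 14 - (16 - 48*(-5/4))/7 = 14 - (16 + 60)/7 = 14 - ⅐*76 = 14 - 76/7 = 22/7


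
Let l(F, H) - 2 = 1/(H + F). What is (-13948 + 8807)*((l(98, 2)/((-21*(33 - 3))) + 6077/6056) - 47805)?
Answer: 1953426241928377/7948500 ≈ 2.4576e+8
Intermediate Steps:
l(F, H) = 2 + 1/(F + H) (l(F, H) = 2 + 1/(H + F) = 2 + 1/(F + H))
(-13948 + 8807)*((l(98, 2)/((-21*(33 - 3))) + 6077/6056) - 47805) = (-13948 + 8807)*((((1 + 2*98 + 2*2)/(98 + 2))/((-21*(33 - 3))) + 6077/6056) - 47805) = -5141*((((1 + 196 + 4)/100)/((-21*30)) + 6077*(1/6056)) - 47805) = -5141*((((1/100)*201)/(-630) + 6077/6056) - 47805) = -5141*(((201/100)*(-1/630) + 6077/6056) - 47805) = -5141*((-67/21000 + 6077/6056) - 47805) = -5141*(7950703/7948500 - 47805) = -5141*(-379970091797/7948500) = 1953426241928377/7948500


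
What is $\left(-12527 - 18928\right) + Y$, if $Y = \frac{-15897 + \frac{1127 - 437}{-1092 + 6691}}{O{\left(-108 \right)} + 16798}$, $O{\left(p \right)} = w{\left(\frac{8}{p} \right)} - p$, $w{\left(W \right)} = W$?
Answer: $- \frac{80392561309251}{2555719540} \approx -31456.0$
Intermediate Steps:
$O{\left(p \right)} = - p + \frac{8}{p}$ ($O{\left(p \right)} = \frac{8}{p} - p = - p + \frac{8}{p}$)
$Y = - \frac{2403178551}{2555719540}$ ($Y = \frac{-15897 + \frac{1127 - 437}{-1092 + 6691}}{\left(\left(-1\right) \left(-108\right) + \frac{8}{-108}\right) + 16798} = \frac{-15897 + \frac{690}{5599}}{\left(108 + 8 \left(- \frac{1}{108}\right)\right) + 16798} = \frac{-15897 + 690 \cdot \frac{1}{5599}}{\left(108 - \frac{2}{27}\right) + 16798} = \frac{-15897 + \frac{690}{5599}}{\frac{2914}{27} + 16798} = - \frac{89006613}{5599 \cdot \frac{456460}{27}} = \left(- \frac{89006613}{5599}\right) \frac{27}{456460} = - \frac{2403178551}{2555719540} \approx -0.94031$)
$\left(-12527 - 18928\right) + Y = \left(-12527 - 18928\right) - \frac{2403178551}{2555719540} = -31455 - \frac{2403178551}{2555719540} = - \frac{80392561309251}{2555719540}$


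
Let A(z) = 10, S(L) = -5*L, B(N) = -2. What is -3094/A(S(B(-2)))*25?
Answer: -7735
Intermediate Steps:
-3094/A(S(B(-2)))*25 = -3094/10*25 = -91*17/5*25 = -1547/5*25 = -7735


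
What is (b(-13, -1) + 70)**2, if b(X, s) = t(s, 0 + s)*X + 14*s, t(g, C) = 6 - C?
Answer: 1225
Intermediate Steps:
b(X, s) = 14*s + X*(6 - s) (b(X, s) = (6 - (0 + s))*X + 14*s = (6 - s)*X + 14*s = X*(6 - s) + 14*s = 14*s + X*(6 - s))
(b(-13, -1) + 70)**2 = ((14*(-1) - 1*(-13)*(-6 - 1)) + 70)**2 = ((-14 - 1*(-13)*(-7)) + 70)**2 = ((-14 - 91) + 70)**2 = (-105 + 70)**2 = (-35)**2 = 1225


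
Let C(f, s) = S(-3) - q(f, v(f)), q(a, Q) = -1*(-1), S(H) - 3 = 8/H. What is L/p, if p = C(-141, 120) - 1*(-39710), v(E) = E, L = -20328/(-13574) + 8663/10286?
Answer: 44548005/756041325136 ≈ 5.8923e-5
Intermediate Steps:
S(H) = 3 + 8/H
L = 14849335/6346462 (L = -20328*(-1/13574) + 8663*(1/10286) = 924/617 + 8663/10286 = 14849335/6346462 ≈ 2.3398)
q(a, Q) = 1
C(f, s) = -⅔ (C(f, s) = (3 + 8/(-3)) - 1*1 = (3 + 8*(-⅓)) - 1 = (3 - 8/3) - 1 = ⅓ - 1 = -⅔)
p = 119128/3 (p = -⅔ - 1*(-39710) = -⅔ + 39710 = 119128/3 ≈ 39709.)
L/p = 14849335/(6346462*(119128/3)) = (14849335/6346462)*(3/119128) = 44548005/756041325136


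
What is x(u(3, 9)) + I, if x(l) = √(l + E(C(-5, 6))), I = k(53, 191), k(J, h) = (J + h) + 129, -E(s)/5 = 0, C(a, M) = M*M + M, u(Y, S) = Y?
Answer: 373 + √3 ≈ 374.73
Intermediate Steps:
C(a, M) = M + M² (C(a, M) = M² + M = M + M²)
E(s) = 0 (E(s) = -5*0 = 0)
k(J, h) = 129 + J + h
I = 373 (I = 129 + 53 + 191 = 373)
x(l) = √l (x(l) = √(l + 0) = √l)
x(u(3, 9)) + I = √3 + 373 = 373 + √3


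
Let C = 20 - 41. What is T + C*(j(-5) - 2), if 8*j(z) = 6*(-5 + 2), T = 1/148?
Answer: 6605/74 ≈ 89.257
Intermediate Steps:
T = 1/148 ≈ 0.0067568
C = -21
j(z) = -9/4 (j(z) = (6*(-5 + 2))/8 = (6*(-3))/8 = (⅛)*(-18) = -9/4)
T + C*(j(-5) - 2) = 1/148 - 21*(-9/4 - 2) = 1/148 - 21*(-17/4) = 1/148 + 357/4 = 6605/74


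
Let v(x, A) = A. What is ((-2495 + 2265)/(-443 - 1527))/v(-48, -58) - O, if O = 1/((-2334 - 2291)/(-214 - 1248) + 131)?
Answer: -21216193/2241175622 ≈ -0.0094665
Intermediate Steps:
O = 1462/196147 (O = 1/(-4625/(-1462) + 131) = 1/(-4625*(-1/1462) + 131) = 1/(4625/1462 + 131) = 1/(196147/1462) = 1462/196147 ≈ 0.0074536)
((-2495 + 2265)/(-443 - 1527))/v(-48, -58) - O = ((-2495 + 2265)/(-443 - 1527))/(-58) - 1*1462/196147 = -230/(-1970)*(-1/58) - 1462/196147 = -230*(-1/1970)*(-1/58) - 1462/196147 = (23/197)*(-1/58) - 1462/196147 = -23/11426 - 1462/196147 = -21216193/2241175622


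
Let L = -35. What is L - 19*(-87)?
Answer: 1618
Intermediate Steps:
L - 19*(-87) = -35 - 19*(-87) = -35 + 1653 = 1618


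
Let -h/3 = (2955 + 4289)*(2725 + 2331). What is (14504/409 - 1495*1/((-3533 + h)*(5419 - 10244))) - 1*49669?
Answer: -2152516950548297416/43368195009625 ≈ -49634.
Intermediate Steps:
h = -109876992 (h = -3*(2955 + 4289)*(2725 + 2331) = -21732*5056 = -3*36625664 = -109876992)
(14504/409 - 1495*1/((-3533 + h)*(5419 - 10244))) - 1*49669 = (14504/409 - 1495*1/((-3533 - 109876992)*(5419 - 10244))) - 1*49669 = (14504*(1/409) - 1495/((-4825*(-109880525)))) - 49669 = (14504/409 - 1495/530173533125) - 49669 = (14504/409 - 1495*1/530173533125) - 49669 = (14504/409 - 299/106034706625) - 49669 = 1537927384766709/43368195009625 - 49669 = -2152516950548297416/43368195009625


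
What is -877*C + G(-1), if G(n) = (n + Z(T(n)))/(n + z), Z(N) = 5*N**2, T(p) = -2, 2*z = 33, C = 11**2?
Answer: -3289589/31 ≈ -1.0612e+5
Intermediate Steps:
C = 121
z = 33/2 (z = (1/2)*33 = 33/2 ≈ 16.500)
G(n) = (20 + n)/(33/2 + n) (G(n) = (n + 5*(-2)**2)/(n + 33/2) = (n + 5*4)/(33/2 + n) = (n + 20)/(33/2 + n) = (20 + n)/(33/2 + n))
-877*C + G(-1) = -877*121 + 2*(20 - 1)/(33 + 2*(-1)) = -106117 + 2*19/(33 - 2) = -106117 + 2*19/31 = -106117 + 2*(1/31)*19 = -106117 + 38/31 = -3289589/31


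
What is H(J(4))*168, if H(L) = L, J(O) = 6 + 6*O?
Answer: 5040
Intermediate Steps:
H(J(4))*168 = (6 + 6*4)*168 = (6 + 24)*168 = 30*168 = 5040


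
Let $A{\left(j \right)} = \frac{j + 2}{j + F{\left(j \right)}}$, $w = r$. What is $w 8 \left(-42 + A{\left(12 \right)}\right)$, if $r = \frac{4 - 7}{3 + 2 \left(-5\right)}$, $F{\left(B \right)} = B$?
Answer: $-142$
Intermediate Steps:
$r = \frac{3}{7}$ ($r = - \frac{3}{3 - 10} = - \frac{3}{-7} = \left(-3\right) \left(- \frac{1}{7}\right) = \frac{3}{7} \approx 0.42857$)
$w = \frac{3}{7} \approx 0.42857$
$A{\left(j \right)} = \frac{2 + j}{2 j}$ ($A{\left(j \right)} = \frac{j + 2}{j + j} = \frac{2 + j}{2 j}$)
$w 8 \left(-42 + A{\left(12 \right)}\right) = \frac{3}{7} \cdot 8 \left(-42 + \frac{2 + 12}{2 \cdot 12}\right) = \frac{24 \left(-42 + \frac{1}{2} \cdot \frac{1}{12} \cdot 14\right)}{7} = \frac{24 \left(-42 + \frac{7}{12}\right)}{7} = \frac{24}{7} \left(- \frac{497}{12}\right) = -142$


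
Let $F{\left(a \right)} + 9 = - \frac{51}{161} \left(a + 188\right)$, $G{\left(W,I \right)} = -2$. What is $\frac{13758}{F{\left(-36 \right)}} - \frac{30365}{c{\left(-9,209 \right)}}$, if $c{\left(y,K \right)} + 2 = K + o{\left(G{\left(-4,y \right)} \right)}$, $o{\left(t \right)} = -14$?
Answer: $- \frac{235630233}{591931} \approx -398.07$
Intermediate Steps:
$F{\left(a \right)} = - \frac{11037}{161} - \frac{51 a}{161}$ ($F{\left(a \right)} = -9 + - \frac{51}{161} \left(a + 188\right) = -9 + \left(-51\right) \frac{1}{161} \left(188 + a\right) = -9 - \frac{51 \left(188 + a\right)}{161} = -9 - \left(\frac{9588}{161} + \frac{51 a}{161}\right) = - \frac{11037}{161} - \frac{51 a}{161}$)
$c{\left(y,K \right)} = -16 + K$ ($c{\left(y,K \right)} = -2 + \left(K - 14\right) = -2 + \left(-14 + K\right) = -16 + K$)
$\frac{13758}{F{\left(-36 \right)}} - \frac{30365}{c{\left(-9,209 \right)}} = \frac{13758}{- \frac{11037}{161} - - \frac{1836}{161}} - \frac{30365}{-16 + 209} = \frac{13758}{- \frac{11037}{161} + \frac{1836}{161}} - \frac{30365}{193} = \frac{13758}{- \frac{9201}{161}} - \frac{30365}{193} = 13758 \left(- \frac{161}{9201}\right) - \frac{30365}{193} = - \frac{738346}{3067} - \frac{30365}{193} = - \frac{235630233}{591931}$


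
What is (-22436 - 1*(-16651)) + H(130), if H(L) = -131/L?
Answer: -752181/130 ≈ -5786.0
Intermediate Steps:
(-22436 - 1*(-16651)) + H(130) = (-22436 - 1*(-16651)) - 131/130 = (-22436 + 16651) - 131*1/130 = -5785 - 131/130 = -752181/130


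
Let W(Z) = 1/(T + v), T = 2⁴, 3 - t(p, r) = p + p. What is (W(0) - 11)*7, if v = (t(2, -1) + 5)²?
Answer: -2457/32 ≈ -76.781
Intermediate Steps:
t(p, r) = 3 - 2*p (t(p, r) = 3 - (p + p) = 3 - 2*p)
T = 16
v = 16 (v = ((3 - 2*2) + 5)² = ((3 - 4) + 5)² = (-1 + 5)² = 4² = 16)
W(Z) = 1/32 (W(Z) = 1/(16 + 16) = 1/32)
(W(0) - 11)*7 = (1/32 - 11)*7 = -351/32*7 = -2457/32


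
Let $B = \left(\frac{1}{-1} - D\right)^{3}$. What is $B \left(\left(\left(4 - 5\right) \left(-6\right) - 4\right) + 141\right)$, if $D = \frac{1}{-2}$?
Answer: $- \frac{143}{8} \approx -17.875$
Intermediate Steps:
$D = - \frac{1}{2} \approx -0.5$
$B = - \frac{1}{8}$ ($B = \left(\frac{1}{-1} - - \frac{1}{2}\right)^{3} = \left(-1 + \frac{1}{2}\right)^{3} = \left(- \frac{1}{2}\right)^{3} = - \frac{1}{8} \approx -0.125$)
$B \left(\left(\left(4 - 5\right) \left(-6\right) - 4\right) + 141\right) = - \frac{\left(\left(4 - 5\right) \left(-6\right) - 4\right) + 141}{8} = - \frac{\left(\left(-1\right) \left(-6\right) - 4\right) + 141}{8} = - \frac{\left(6 - 4\right) + 141}{8} = - \frac{2 + 141}{8} = \left(- \frac{1}{8}\right) 143 = - \frac{143}{8}$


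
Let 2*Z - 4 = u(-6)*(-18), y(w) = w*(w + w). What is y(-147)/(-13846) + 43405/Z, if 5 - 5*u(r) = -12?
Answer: -215079166/141427 ≈ -1520.8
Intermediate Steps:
y(w) = 2*w**2 (y(w) = w*(2*w) = 2*w**2)
u(r) = 17/5 (u(r) = 1 - 1/5*(-12) = 1 + 12/5 = 17/5)
Z = -143/5 (Z = 2 + ((17/5)*(-18))/2 = 2 + (1/2)*(-306/5) = 2 - 153/5 = -143/5 ≈ -28.600)
y(-147)/(-13846) + 43405/Z = (2*(-147)**2)/(-13846) + 43405/(-143/5) = (2*21609)*(-1/13846) + 43405*(-5/143) = 43218*(-1/13846) - 217025/143 = -3087/989 - 217025/143 = -215079166/141427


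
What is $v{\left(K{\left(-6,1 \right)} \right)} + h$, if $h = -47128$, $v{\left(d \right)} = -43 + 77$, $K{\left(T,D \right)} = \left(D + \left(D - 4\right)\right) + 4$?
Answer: $-47094$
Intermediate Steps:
$K{\left(T,D \right)} = 2 D$ ($K{\left(T,D \right)} = \left(D + \left(-4 + D\right)\right) + 4 = \left(-4 + 2 D\right) + 4 = 2 D$)
$v{\left(d \right)} = 34$
$v{\left(K{\left(-6,1 \right)} \right)} + h = 34 - 47128 = -47094$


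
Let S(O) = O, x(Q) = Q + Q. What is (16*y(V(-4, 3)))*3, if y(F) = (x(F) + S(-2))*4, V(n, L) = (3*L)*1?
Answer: 3072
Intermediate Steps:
x(Q) = 2*Q
V(n, L) = 3*L
y(F) = -8 + 8*F (y(F) = (2*F - 2)*4 = (-2 + 2*F)*4 = -8 + 8*F)
(16*y(V(-4, 3)))*3 = (16*(-8 + 8*(3*3)))*3 = (16*(-8 + 8*9))*3 = (16*(-8 + 72))*3 = (16*64)*3 = 1024*3 = 3072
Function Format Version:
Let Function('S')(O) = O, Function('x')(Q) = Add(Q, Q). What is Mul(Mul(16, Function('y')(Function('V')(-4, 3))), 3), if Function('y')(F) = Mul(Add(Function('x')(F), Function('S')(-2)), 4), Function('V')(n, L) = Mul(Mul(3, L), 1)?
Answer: 3072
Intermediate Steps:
Function('x')(Q) = Mul(2, Q)
Function('V')(n, L) = Mul(3, L)
Function('y')(F) = Add(-8, Mul(8, F)) (Function('y')(F) = Mul(Add(Mul(2, F), -2), 4) = Mul(Add(-2, Mul(2, F)), 4) = Add(-8, Mul(8, F)))
Mul(Mul(16, Function('y')(Function('V')(-4, 3))), 3) = Mul(Mul(16, Add(-8, Mul(8, Mul(3, 3)))), 3) = Mul(Mul(16, Add(-8, Mul(8, 9))), 3) = Mul(Mul(16, Add(-8, 72)), 3) = Mul(Mul(16, 64), 3) = Mul(1024, 3) = 3072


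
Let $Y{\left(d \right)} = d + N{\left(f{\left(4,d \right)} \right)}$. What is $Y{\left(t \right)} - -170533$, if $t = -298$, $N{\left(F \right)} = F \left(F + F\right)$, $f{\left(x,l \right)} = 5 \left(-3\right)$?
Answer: $170685$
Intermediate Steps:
$f{\left(x,l \right)} = -15$
$N{\left(F \right)} = 2 F^{2}$ ($N{\left(F \right)} = F 2 F = 2 F^{2}$)
$Y{\left(d \right)} = 450 + d$ ($Y{\left(d \right)} = d + 2 \left(-15\right)^{2} = d + 2 \cdot 225 = d + 450 = 450 + d$)
$Y{\left(t \right)} - -170533 = \left(450 - 298\right) - -170533 = 152 + 170533 = 170685$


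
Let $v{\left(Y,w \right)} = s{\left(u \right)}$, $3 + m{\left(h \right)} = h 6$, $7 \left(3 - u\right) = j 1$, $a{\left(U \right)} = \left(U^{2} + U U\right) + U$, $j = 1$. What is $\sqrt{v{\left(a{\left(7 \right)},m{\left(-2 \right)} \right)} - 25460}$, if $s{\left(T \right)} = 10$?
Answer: $5 i \sqrt{1018} \approx 159.53 i$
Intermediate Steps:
$a{\left(U \right)} = U + 2 U^{2}$ ($a{\left(U \right)} = \left(U^{2} + U^{2}\right) + U = 2 U^{2} + U = U + 2 U^{2}$)
$u = \frac{20}{7}$ ($u = 3 - \frac{1 \cdot 1}{7} = 3 - \frac{1}{7} = \frac{20}{7} \approx 2.8571$)
$m{\left(h \right)} = -3 + 6 h$ ($m{\left(h \right)} = -3 + h 6 = -3 + 6 h$)
$v{\left(Y,w \right)} = 10$
$\sqrt{v{\left(a{\left(7 \right)},m{\left(-2 \right)} \right)} - 25460} = \sqrt{10 - 25460} = \sqrt{-25450} = 5 i \sqrt{1018}$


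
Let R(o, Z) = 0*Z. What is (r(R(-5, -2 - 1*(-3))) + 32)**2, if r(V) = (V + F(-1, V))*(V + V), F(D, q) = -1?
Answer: 1024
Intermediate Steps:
R(o, Z) = 0
r(V) = 2*V*(-1 + V) (r(V) = (V - 1)*(V + V) = (-1 + V)*(2*V) = 2*V*(-1 + V))
(r(R(-5, -2 - 1*(-3))) + 32)**2 = (2*0*(-1 + 0) + 32)**2 = (2*0*(-1) + 32)**2 = (0 + 32)**2 = 32**2 = 1024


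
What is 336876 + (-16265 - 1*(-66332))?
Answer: 386943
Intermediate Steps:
336876 + (-16265 - 1*(-66332)) = 336876 + (-16265 + 66332) = 336876 + 50067 = 386943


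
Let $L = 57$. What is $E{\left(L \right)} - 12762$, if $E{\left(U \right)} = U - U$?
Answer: $-12762$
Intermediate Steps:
$E{\left(U \right)} = 0$
$E{\left(L \right)} - 12762 = 0 - 12762 = -12762$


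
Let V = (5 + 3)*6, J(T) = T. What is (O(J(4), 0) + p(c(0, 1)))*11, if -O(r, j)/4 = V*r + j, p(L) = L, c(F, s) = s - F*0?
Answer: -8437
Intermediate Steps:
c(F, s) = s (c(F, s) = s - 1*0 = s + 0 = s)
V = 48 (V = 8*6 = 48)
O(r, j) = -192*r - 4*j (O(r, j) = -4*(48*r + j) = -4*(j + 48*r) = -192*r - 4*j)
(O(J(4), 0) + p(c(0, 1)))*11 = ((-192*4 - 4*0) + 1)*11 = ((-768 + 0) + 1)*11 = (-768 + 1)*11 = -767*11 = -8437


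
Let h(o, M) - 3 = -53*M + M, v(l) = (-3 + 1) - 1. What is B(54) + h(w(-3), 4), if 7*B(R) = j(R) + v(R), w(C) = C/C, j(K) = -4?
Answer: -206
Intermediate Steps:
w(C) = 1
v(l) = -3 (v(l) = -2 - 1 = -3)
B(R) = -1 (B(R) = (-4 - 3)/7 = (⅐)*(-7) = -1)
h(o, M) = 3 - 52*M (h(o, M) = 3 + (-53*M + M) = 3 - 52*M)
B(54) + h(w(-3), 4) = -1 + (3 - 52*4) = -1 + (3 - 208) = -1 - 205 = -206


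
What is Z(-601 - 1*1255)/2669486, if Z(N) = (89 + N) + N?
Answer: -3623/2669486 ≈ -0.0013572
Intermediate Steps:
Z(N) = 89 + 2*N
Z(-601 - 1*1255)/2669486 = (89 + 2*(-601 - 1*1255))/2669486 = (89 + 2*(-601 - 1255))*(1/2669486) = (89 + 2*(-1856))*(1/2669486) = (89 - 3712)*(1/2669486) = -3623*1/2669486 = -3623/2669486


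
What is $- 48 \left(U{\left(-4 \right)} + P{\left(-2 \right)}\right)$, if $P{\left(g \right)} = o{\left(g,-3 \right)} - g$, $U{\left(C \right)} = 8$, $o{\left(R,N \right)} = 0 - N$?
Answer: $-624$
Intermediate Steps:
$o{\left(R,N \right)} = - N$
$P{\left(g \right)} = 3 - g$ ($P{\left(g \right)} = \left(-1\right) \left(-3\right) - g = 3 - g$)
$- 48 \left(U{\left(-4 \right)} + P{\left(-2 \right)}\right) = - 48 \left(8 + \left(3 - -2\right)\right) = - 48 \left(8 + \left(3 + 2\right)\right) = - 48 \left(8 + 5\right) = \left(-48\right) 13 = -624$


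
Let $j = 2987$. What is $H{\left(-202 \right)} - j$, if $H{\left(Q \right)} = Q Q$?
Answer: $37817$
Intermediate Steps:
$H{\left(Q \right)} = Q^{2}$
$H{\left(-202 \right)} - j = \left(-202\right)^{2} - 2987 = 40804 - 2987 = 37817$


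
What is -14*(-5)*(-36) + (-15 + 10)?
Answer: -2525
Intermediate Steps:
-14*(-5)*(-36) + (-15 + 10) = 70*(-36) - 5 = -2520 - 5 = -2525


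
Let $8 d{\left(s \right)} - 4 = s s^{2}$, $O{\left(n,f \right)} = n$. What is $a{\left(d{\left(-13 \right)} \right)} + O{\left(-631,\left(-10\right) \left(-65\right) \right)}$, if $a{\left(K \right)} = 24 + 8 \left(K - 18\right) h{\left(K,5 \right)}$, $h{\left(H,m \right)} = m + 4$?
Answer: $-21640$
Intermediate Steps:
$h{\left(H,m \right)} = 4 + m$
$d{\left(s \right)} = \frac{1}{2} + \frac{s^{3}}{8}$ ($d{\left(s \right)} = \frac{1}{2} + \frac{s s^{2}}{8} = \frac{1}{2} + \frac{s^{3}}{8}$)
$a{\left(K \right)} = -1272 + 72 K$ ($a{\left(K \right)} = 24 + 8 \left(K - 18\right) \left(4 + 5\right) = 24 + 8 \left(-18 + K\right) 9 = 24 + \left(-144 + 8 K\right) 9 = 24 + \left(-1296 + 72 K\right) = -1272 + 72 K$)
$a{\left(d{\left(-13 \right)} \right)} + O{\left(-631,\left(-10\right) \left(-65\right) \right)} = \left(-1272 + 72 \left(\frac{1}{2} + \frac{\left(-13\right)^{3}}{8}\right)\right) - 631 = \left(-1272 + 72 \left(\frac{1}{2} + \frac{1}{8} \left(-2197\right)\right)\right) - 631 = \left(-1272 + 72 \left(\frac{1}{2} - \frac{2197}{8}\right)\right) - 631 = \left(-1272 + 72 \left(- \frac{2193}{8}\right)\right) - 631 = \left(-1272 - 19737\right) - 631 = -21009 - 631 = -21640$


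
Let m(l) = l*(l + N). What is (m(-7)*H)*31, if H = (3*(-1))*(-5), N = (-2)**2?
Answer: 9765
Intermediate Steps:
N = 4
H = 15 (H = -3*(-5) = 15)
m(l) = l*(4 + l) (m(l) = l*(l + 4) = l*(4 + l))
(m(-7)*H)*31 = (-7*(4 - 7)*15)*31 = (-7*(-3)*15)*31 = (21*15)*31 = 315*31 = 9765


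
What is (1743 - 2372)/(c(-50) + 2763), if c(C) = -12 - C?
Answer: -629/2801 ≈ -0.22456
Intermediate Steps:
(1743 - 2372)/(c(-50) + 2763) = (1743 - 2372)/((-12 - 1*(-50)) + 2763) = -629/((-12 + 50) + 2763) = -629/(38 + 2763) = -629/2801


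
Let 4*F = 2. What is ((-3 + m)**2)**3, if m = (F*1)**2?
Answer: 1771561/4096 ≈ 432.51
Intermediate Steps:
F = 1/2 (F = (1/4)*2 = 1/2 ≈ 0.50000)
m = 1/4 (m = ((1/2)*1)**2 = (1/2)**2 = 1/4 ≈ 0.25000)
((-3 + m)**2)**3 = ((-3 + 1/4)**2)**3 = ((-11/4)**2)**3 = (121/16)**3 = 1771561/4096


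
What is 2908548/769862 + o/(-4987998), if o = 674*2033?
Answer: 3363233590075/960017529069 ≈ 3.5033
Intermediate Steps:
o = 1370242
2908548/769862 + o/(-4987998) = 2908548/769862 + 1370242/(-4987998) = 2908548*(1/769862) + 1370242*(-1/4987998) = 1454274/384931 - 685121/2493999 = 3363233590075/960017529069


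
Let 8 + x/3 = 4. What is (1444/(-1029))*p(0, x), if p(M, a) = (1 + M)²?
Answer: -1444/1029 ≈ -1.4033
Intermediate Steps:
x = -12 (x = -24 + 3*4 = -24 + 12 = -12)
(1444/(-1029))*p(0, x) = (1444/(-1029))*(1 + 0)² = (1444*(-1/1029))*1² = -1444/1029*1 = -1444/1029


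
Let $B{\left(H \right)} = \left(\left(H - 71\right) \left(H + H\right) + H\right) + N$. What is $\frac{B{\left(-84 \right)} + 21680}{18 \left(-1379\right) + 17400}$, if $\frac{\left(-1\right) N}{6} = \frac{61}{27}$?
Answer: $- \frac{214301}{33399} \approx -6.4164$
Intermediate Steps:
$N = - \frac{122}{9}$ ($N = - 6 \cdot \frac{61}{27} = - 6 \cdot 61 \cdot \frac{1}{27} = \left(-6\right) \frac{61}{27} = - \frac{122}{9} \approx -13.556$)
$B{\left(H \right)} = - \frac{122}{9} + H + 2 H \left(-71 + H\right)$ ($B{\left(H \right)} = \left(\left(H - 71\right) \left(H + H\right) + H\right) - \frac{122}{9} = \left(\left(-71 + H\right) 2 H + H\right) - \frac{122}{9} = \left(2 H \left(-71 + H\right) + H\right) - \frac{122}{9} = \left(H + 2 H \left(-71 + H\right)\right) - \frac{122}{9} = - \frac{122}{9} + H + 2 H \left(-71 + H\right)$)
$\frac{B{\left(-84 \right)} + 21680}{18 \left(-1379\right) + 17400} = \frac{\left(- \frac{122}{9} - -11844 + 2 \left(-84\right)^{2}\right) + 21680}{18 \left(-1379\right) + 17400} = \frac{\left(- \frac{122}{9} + 11844 + 2 \cdot 7056\right) + 21680}{-24822 + 17400} = \frac{\left(- \frac{122}{9} + 11844 + 14112\right) + 21680}{-7422} = \left(\frac{233482}{9} + 21680\right) \left(- \frac{1}{7422}\right) = \frac{428602}{9} \left(- \frac{1}{7422}\right) = - \frac{214301}{33399}$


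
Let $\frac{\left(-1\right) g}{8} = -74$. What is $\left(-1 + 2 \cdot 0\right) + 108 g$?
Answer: $63935$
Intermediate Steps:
$g = 592$ ($g = \left(-8\right) \left(-74\right) = 592$)
$\left(-1 + 2 \cdot 0\right) + 108 g = \left(-1 + 2 \cdot 0\right) + 108 \cdot 592 = \left(-1 + 0\right) + 63936 = -1 + 63936 = 63935$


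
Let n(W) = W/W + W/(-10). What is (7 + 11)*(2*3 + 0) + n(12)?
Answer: 539/5 ≈ 107.80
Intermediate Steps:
n(W) = 1 - W/10 (n(W) = 1 + W*(-⅒) = 1 - W/10)
(7 + 11)*(2*3 + 0) + n(12) = (7 + 11)*(2*3 + 0) + (1 - ⅒*12) = 18*(6 + 0) + (1 - 6/5) = 18*6 - ⅕ = 108 - ⅕ = 539/5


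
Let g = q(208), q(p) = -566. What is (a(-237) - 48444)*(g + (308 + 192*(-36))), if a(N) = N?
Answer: 349042770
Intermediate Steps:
g = -566
(a(-237) - 48444)*(g + (308 + 192*(-36))) = (-237 - 48444)*(-566 + (308 + 192*(-36))) = -48681*(-566 + (308 - 6912)) = -48681*(-566 - 6604) = -48681*(-7170) = 349042770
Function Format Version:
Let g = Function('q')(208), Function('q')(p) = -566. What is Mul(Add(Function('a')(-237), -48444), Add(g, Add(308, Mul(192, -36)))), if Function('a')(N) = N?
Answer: 349042770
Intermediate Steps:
g = -566
Mul(Add(Function('a')(-237), -48444), Add(g, Add(308, Mul(192, -36)))) = Mul(Add(-237, -48444), Add(-566, Add(308, Mul(192, -36)))) = Mul(-48681, Add(-566, Add(308, -6912))) = Mul(-48681, Add(-566, -6604)) = Mul(-48681, -7170) = 349042770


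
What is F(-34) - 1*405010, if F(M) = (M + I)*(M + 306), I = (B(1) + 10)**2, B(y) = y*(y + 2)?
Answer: -368290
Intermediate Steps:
B(y) = y*(2 + y)
I = 169 (I = (1*(2 + 1) + 10)**2 = (1*3 + 10)**2 = (3 + 10)**2 = 13**2 = 169)
F(M) = (169 + M)*(306 + M) (F(M) = (M + 169)*(M + 306) = (169 + M)*(306 + M))
F(-34) - 1*405010 = (51714 + (-34)**2 + 475*(-34)) - 1*405010 = (51714 + 1156 - 16150) - 405010 = 36720 - 405010 = -368290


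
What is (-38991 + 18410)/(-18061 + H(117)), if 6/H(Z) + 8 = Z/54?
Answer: 720335/632171 ≈ 1.1395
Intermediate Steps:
H(Z) = 6/(-8 + Z/54)
(-38991 + 18410)/(-18061 + H(117)) = (-38991 + 18410)/(-18061 + 324/(-432 + 117)) = -20581/(-18061 + 324/(-315)) = -20581/(-18061 + 324*(-1/315)) = -20581/(-18061 - 36/35) = -20581/(-632171/35) = -20581*(-35/632171) = 720335/632171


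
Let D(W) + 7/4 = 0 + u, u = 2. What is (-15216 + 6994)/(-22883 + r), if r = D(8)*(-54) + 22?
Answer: 16444/45749 ≈ 0.35944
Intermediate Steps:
D(W) = ¼ (D(W) = -7/4 + (0 + 2) = -7/4 + 2 = ¼)
r = 17/2 (r = (¼)*(-54) + 22 = -27/2 + 22 = 17/2 ≈ 8.5000)
(-15216 + 6994)/(-22883 + r) = (-15216 + 6994)/(-22883 + 17/2) = -8222/(-45749/2) = -8222*(-2/45749) = 16444/45749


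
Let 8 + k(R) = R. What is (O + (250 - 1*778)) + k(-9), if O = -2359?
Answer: -2904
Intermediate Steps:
k(R) = -8 + R
(O + (250 - 1*778)) + k(-9) = (-2359 + (250 - 1*778)) + (-8 - 9) = (-2359 + (250 - 778)) - 17 = (-2359 - 528) - 17 = -2887 - 17 = -2904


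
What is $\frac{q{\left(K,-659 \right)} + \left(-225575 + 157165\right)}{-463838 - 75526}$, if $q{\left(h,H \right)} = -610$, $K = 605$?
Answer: $\frac{2465}{19263} \approx 0.12797$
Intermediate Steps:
$\frac{q{\left(K,-659 \right)} + \left(-225575 + 157165\right)}{-463838 - 75526} = \frac{-610 + \left(-225575 + 157165\right)}{-463838 - 75526} = \frac{-610 - 68410}{-539364} = \left(-69020\right) \left(- \frac{1}{539364}\right) = \frac{2465}{19263}$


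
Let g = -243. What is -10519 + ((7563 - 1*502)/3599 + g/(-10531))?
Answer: -398606110863/37901069 ≈ -10517.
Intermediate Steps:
-10519 + ((7563 - 1*502)/3599 + g/(-10531)) = -10519 + ((7563 - 1*502)/3599 - 243/(-10531)) = -10519 + ((7563 - 502)*(1/3599) - 243*(-1/10531)) = -10519 + (7061*(1/3599) + 243/10531) = -10519 + (7061/3599 + 243/10531) = -10519 + 75233948/37901069 = -398606110863/37901069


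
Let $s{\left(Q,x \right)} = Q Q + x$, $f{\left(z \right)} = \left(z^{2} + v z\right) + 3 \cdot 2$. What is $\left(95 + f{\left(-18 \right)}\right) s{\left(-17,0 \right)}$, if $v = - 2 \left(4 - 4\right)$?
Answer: $122825$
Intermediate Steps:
$v = 0$ ($v = \left(-2\right) 0 = 0$)
$f{\left(z \right)} = 6 + z^{2}$ ($f{\left(z \right)} = \left(z^{2} + 0 z\right) + 3 \cdot 2 = \left(z^{2} + 0\right) + 6 = z^{2} + 6 = 6 + z^{2}$)
$s{\left(Q,x \right)} = x + Q^{2}$ ($s{\left(Q,x \right)} = Q^{2} + x = x + Q^{2}$)
$\left(95 + f{\left(-18 \right)}\right) s{\left(-17,0 \right)} = \left(95 + \left(6 + \left(-18\right)^{2}\right)\right) \left(0 + \left(-17\right)^{2}\right) = \left(95 + \left(6 + 324\right)\right) \left(0 + 289\right) = \left(95 + 330\right) 289 = 425 \cdot 289 = 122825$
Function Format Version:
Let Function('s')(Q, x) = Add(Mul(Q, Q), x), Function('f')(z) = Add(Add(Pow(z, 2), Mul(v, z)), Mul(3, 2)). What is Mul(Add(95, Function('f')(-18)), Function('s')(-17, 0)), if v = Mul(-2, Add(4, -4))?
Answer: 122825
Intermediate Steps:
v = 0 (v = Mul(-2, 0) = 0)
Function('f')(z) = Add(6, Pow(z, 2)) (Function('f')(z) = Add(Add(Pow(z, 2), Mul(0, z)), Mul(3, 2)) = Add(Add(Pow(z, 2), 0), 6) = Add(Pow(z, 2), 6) = Add(6, Pow(z, 2)))
Function('s')(Q, x) = Add(x, Pow(Q, 2)) (Function('s')(Q, x) = Add(Pow(Q, 2), x) = Add(x, Pow(Q, 2)))
Mul(Add(95, Function('f')(-18)), Function('s')(-17, 0)) = Mul(Add(95, Add(6, Pow(-18, 2))), Add(0, Pow(-17, 2))) = Mul(Add(95, Add(6, 324)), Add(0, 289)) = Mul(Add(95, 330), 289) = Mul(425, 289) = 122825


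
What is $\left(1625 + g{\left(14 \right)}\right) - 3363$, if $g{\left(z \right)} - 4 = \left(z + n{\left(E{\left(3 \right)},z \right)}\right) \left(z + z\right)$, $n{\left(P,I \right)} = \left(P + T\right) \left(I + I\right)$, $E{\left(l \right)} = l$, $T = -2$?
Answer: $-558$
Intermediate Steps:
$n{\left(P,I \right)} = 2 I \left(-2 + P\right)$ ($n{\left(P,I \right)} = \left(P - 2\right) \left(I + I\right) = \left(-2 + P\right) 2 I = 2 I \left(-2 + P\right)$)
$g{\left(z \right)} = 4 + 6 z^{2}$ ($g{\left(z \right)} = 4 + \left(z + 2 z \left(-2 + 3\right)\right) \left(z + z\right) = 4 + \left(z + 2 z 1\right) 2 z = 4 + \left(z + 2 z\right) 2 z = 4 + 3 z 2 z = 4 + 6 z^{2}$)
$\left(1625 + g{\left(14 \right)}\right) - 3363 = \left(1625 + \left(4 + 6 \cdot 14^{2}\right)\right) - 3363 = \left(1625 + \left(4 + 6 \cdot 196\right)\right) - 3363 = \left(1625 + \left(4 + 1176\right)\right) - 3363 = \left(1625 + 1180\right) - 3363 = 2805 - 3363 = -558$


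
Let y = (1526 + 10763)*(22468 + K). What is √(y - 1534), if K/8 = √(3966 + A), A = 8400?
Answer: √(276107718 + 294936*√1374) ≈ 16942.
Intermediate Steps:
K = 24*√1374 (K = 8*√(3966 + 8400) = 8*√12366 = 8*(3*√1374) = 24*√1374 ≈ 889.62)
y = 276109252 + 294936*√1374 (y = (1526 + 10763)*(22468 + 24*√1374) = 12289*(22468 + 24*√1374) = 276109252 + 294936*√1374 ≈ 2.8704e+8)
√(y - 1534) = √((276109252 + 294936*√1374) - 1534) = √(276107718 + 294936*√1374)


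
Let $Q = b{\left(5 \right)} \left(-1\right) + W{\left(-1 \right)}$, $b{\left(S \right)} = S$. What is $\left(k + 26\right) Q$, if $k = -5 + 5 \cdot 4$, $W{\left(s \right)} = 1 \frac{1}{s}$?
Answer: $-246$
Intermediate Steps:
$W{\left(s \right)} = \frac{1}{s}$
$Q = -6$ ($Q = 5 \left(-1\right) + \frac{1}{-1} = -5 - 1 = -6$)
$k = 15$ ($k = -5 + 20 = 15$)
$\left(k + 26\right) Q = \left(15 + 26\right) \left(-6\right) = 41 \left(-6\right) = -246$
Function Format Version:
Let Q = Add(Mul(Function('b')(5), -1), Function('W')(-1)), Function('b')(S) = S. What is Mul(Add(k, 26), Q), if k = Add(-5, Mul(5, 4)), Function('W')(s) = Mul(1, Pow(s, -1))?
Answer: -246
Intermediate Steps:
Function('W')(s) = Pow(s, -1)
Q = -6 (Q = Add(Mul(5, -1), Pow(-1, -1)) = Add(-5, -1) = -6)
k = 15 (k = Add(-5, 20) = 15)
Mul(Add(k, 26), Q) = Mul(Add(15, 26), -6) = Mul(41, -6) = -246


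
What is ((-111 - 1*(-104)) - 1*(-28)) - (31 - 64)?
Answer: 54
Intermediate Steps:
((-111 - 1*(-104)) - 1*(-28)) - (31 - 64) = ((-111 + 104) + 28) - 1*(-33) = (-7 + 28) + 33 = 21 + 33 = 54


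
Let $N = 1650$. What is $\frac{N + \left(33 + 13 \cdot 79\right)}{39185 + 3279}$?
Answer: $\frac{1355}{21232} \approx 0.063819$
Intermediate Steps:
$\frac{N + \left(33 + 13 \cdot 79\right)}{39185 + 3279} = \frac{1650 + \left(33 + 13 \cdot 79\right)}{39185 + 3279} = \frac{1650 + \left(33 + 1027\right)}{42464} = \left(1650 + 1060\right) \frac{1}{42464} = 2710 \cdot \frac{1}{42464} = \frac{1355}{21232}$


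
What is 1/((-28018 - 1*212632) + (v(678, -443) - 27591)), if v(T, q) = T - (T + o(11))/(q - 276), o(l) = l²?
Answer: -719/192376998 ≈ -3.7375e-6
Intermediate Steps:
v(T, q) = T - (121 + T)/(-276 + q) (v(T, q) = T - (T + 11²)/(q - 276) = T - (T + 121)/(-276 + q) = T - (121 + T)/(-276 + q))
1/((-28018 - 1*212632) + (v(678, -443) - 27591)) = 1/((-28018 - 1*212632) + ((-121 - 277*678 + 678*(-443))/(-276 - 443) - 27591)) = 1/((-28018 - 212632) + ((-121 - 187806 - 300354)/(-719) - 27591)) = 1/(-240650 + (-1/719*(-488281) - 27591)) = 1/(-240650 + (488281/719 - 27591)) = 1/(-240650 - 19349648/719) = 1/(-192376998/719) = -719/192376998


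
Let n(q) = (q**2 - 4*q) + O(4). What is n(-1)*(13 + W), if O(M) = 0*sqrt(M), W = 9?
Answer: 110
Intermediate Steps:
O(M) = 0
n(q) = q**2 - 4*q (n(q) = (q**2 - 4*q) + 0 = q**2 - 4*q)
n(-1)*(13 + W) = (-(-4 - 1))*(13 + 9) = -1*(-5)*22 = 5*22 = 110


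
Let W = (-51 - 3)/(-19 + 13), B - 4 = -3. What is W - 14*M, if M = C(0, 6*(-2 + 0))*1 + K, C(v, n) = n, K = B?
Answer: 163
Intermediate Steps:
B = 1 (B = 4 - 3 = 1)
W = 9 (W = -54/(-6) = -54*(-⅙) = 9)
K = 1
M = -11 (M = (6*(-2 + 0))*1 + 1 = (6*(-2))*1 + 1 = -12*1 + 1 = -12 + 1 = -11)
W - 14*M = 9 - 14*(-11) = 9 + 154 = 163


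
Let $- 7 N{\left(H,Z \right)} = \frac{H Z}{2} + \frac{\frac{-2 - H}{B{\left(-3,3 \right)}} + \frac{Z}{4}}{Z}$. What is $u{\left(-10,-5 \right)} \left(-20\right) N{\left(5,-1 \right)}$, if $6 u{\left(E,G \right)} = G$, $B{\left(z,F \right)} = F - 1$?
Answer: $- \frac{125}{42} \approx -2.9762$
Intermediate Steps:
$B{\left(z,F \right)} = -1 + F$
$u{\left(E,G \right)} = \frac{G}{6}$
$N{\left(H,Z \right)} = - \frac{-1 - \frac{H}{2} + \frac{Z}{4}}{7 Z} - \frac{H Z}{14}$ ($N{\left(H,Z \right)} = - \frac{\frac{H Z}{2} + \frac{\frac{-2 - H}{-1 + 3} + \frac{Z}{4}}{Z}}{7} = - \frac{H Z \frac{1}{2} + \frac{\frac{-2 - H}{2} + Z \frac{1}{4}}{Z}}{7} = - \frac{\frac{H Z}{2} + \frac{\left(-2 - H\right) \frac{1}{2} + \frac{Z}{4}}{Z}}{7} = - \frac{\frac{H Z}{2} + \frac{\left(-1 - \frac{H}{2}\right) + \frac{Z}{4}}{Z}}{7} = - \frac{\frac{H Z}{2} + \frac{-1 - \frac{H}{2} + \frac{Z}{4}}{Z}}{7} = - \frac{\frac{-1 - \frac{H}{2} + \frac{Z}{4}}{Z} + \frac{H Z}{2}}{7} = - \frac{-1 - \frac{H}{2} + \frac{Z}{4}}{7 Z} - \frac{H Z}{14}$)
$u{\left(-10,-5 \right)} \left(-20\right) N{\left(5,-1 \right)} = \frac{1}{6} \left(-5\right) \left(-20\right) \frac{4 + 2 \cdot 5 - - (1 + 2 \cdot 5 \left(-1\right))}{28 \left(-1\right)} = \left(- \frac{5}{6}\right) \left(-20\right) \frac{1}{28} \left(-1\right) \left(4 + 10 - - (1 - 10)\right) = \frac{50 \cdot \frac{1}{28} \left(-1\right) \left(4 + 10 - \left(-1\right) \left(-9\right)\right)}{3} = \frac{50 \cdot \frac{1}{28} \left(-1\right) \left(4 + 10 - 9\right)}{3} = \frac{50 \cdot \frac{1}{28} \left(-1\right) 5}{3} = \frac{50}{3} \left(- \frac{5}{28}\right) = - \frac{125}{42}$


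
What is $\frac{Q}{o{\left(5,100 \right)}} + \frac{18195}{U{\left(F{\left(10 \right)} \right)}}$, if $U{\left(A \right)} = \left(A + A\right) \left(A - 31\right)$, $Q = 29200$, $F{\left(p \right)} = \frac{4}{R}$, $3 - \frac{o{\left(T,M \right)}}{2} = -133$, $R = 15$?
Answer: $- \frac{62865275}{62696} \approx -1002.7$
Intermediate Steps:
$o{\left(T,M \right)} = 272$ ($o{\left(T,M \right)} = 6 - -266 = 6 + 266 = 272$)
$F{\left(p \right)} = \frac{4}{15}$
$U{\left(A \right)} = 2 A \left(-31 + A\right)$
$\frac{Q}{o{\left(5,100 \right)}} + \frac{18195}{U{\left(F{\left(10 \right)} \right)}} = \frac{29200}{272} + \frac{18195}{2 \cdot \frac{4}{15} \left(-31 + \frac{4}{15}\right)} = 29200 \cdot \frac{1}{272} + \frac{18195}{2 \cdot \frac{4}{15} \left(- \frac{461}{15}\right)} = \frac{1825}{17} + \frac{18195}{- \frac{3688}{225}} = \frac{1825}{17} + 18195 \left(- \frac{225}{3688}\right) = \frac{1825}{17} - \frac{4093875}{3688} = - \frac{62865275}{62696}$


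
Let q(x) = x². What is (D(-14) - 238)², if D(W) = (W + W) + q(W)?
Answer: 4900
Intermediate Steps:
D(W) = W² + 2*W (D(W) = (W + W) + W² = 2*W + W² = W² + 2*W)
(D(-14) - 238)² = (-14*(2 - 14) - 238)² = (-14*(-12) - 238)² = (168 - 238)² = (-70)² = 4900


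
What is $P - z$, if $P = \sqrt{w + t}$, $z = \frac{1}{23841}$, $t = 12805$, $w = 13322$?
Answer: $- \frac{1}{23841} + 3 \sqrt{2903} \approx 161.64$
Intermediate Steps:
$z = \frac{1}{23841} \approx 4.1945 \cdot 10^{-5}$
$P = 3 \sqrt{2903}$ ($P = \sqrt{13322 + 12805} = \sqrt{26127} = 3 \sqrt{2903} \approx 161.64$)
$P - z = 3 \sqrt{2903} - \frac{1}{23841} = - \frac{1}{23841} + 3 \sqrt{2903}$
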